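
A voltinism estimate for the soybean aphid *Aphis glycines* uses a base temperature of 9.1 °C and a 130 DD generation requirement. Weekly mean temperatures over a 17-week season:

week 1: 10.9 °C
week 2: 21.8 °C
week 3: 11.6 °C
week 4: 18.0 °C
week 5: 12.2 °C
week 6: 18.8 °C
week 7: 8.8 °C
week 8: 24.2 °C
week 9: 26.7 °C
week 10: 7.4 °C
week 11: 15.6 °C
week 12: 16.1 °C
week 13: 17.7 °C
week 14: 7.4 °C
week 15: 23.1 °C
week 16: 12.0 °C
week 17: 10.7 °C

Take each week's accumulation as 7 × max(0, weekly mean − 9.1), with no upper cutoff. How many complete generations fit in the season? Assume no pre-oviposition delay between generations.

6 generations

Weekly DD (7 × max(0, T̄ − 9.1)): 12.6, 88.9, 17.5, 62.3, 21.7, 67.9, 0.0, 105.7, 123.2, 0.0, 45.5, 49.0, 60.2, 0.0, 98.0, 20.3, 11.2.
Season total = 784.0 DD.
Complete generations = ⌊784.0 / 130⌋ = 6.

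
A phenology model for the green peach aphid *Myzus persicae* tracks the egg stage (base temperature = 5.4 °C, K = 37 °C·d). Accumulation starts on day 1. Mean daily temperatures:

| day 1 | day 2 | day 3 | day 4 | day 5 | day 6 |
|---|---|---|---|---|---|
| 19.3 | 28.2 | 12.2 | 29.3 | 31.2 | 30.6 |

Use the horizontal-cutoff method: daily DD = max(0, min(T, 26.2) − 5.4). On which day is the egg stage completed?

Daily DD above 5.4 °C (capped at 20.8): 13.9, 20.8, 6.8, 20.8, 20.8, 20.8.
Cumulative: 13.9, 34.7, 41.5, 62.3, 83.1, 103.9.
The total first reaches 37 DD on day 3.

day 3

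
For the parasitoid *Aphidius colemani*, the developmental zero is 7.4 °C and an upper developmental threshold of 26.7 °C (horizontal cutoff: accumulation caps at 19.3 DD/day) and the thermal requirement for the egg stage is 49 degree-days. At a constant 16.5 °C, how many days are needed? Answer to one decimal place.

5.4 days

Daily accumulation = 16.5 − 7.4 = 9.1 DD/day.
Duration = 49 / 9.1 = 5.385 ≈ 5.4 days.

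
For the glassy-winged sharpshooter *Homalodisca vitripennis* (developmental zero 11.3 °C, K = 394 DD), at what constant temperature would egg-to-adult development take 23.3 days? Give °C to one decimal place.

28.2 °C

Required daily accumulation = 394 / 23.3 = 16.910 DD/day.
T = T_base + 16.910 = 11.3 + 16.910 = 28.210 ≈ 28.2 °C.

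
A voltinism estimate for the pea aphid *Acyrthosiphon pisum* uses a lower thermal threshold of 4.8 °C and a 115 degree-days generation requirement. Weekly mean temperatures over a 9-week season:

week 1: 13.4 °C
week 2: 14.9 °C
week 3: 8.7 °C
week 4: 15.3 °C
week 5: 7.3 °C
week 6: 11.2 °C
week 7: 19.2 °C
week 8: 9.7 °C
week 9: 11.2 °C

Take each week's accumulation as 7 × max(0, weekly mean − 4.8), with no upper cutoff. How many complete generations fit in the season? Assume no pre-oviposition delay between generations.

Weekly DD (7 × max(0, T̄ − 4.8)): 60.2, 70.7, 27.3, 73.5, 17.5, 44.8, 100.8, 34.3, 44.8.
Season total = 473.9 DD.
Complete generations = ⌊473.9 / 115⌋ = 4.

4 generations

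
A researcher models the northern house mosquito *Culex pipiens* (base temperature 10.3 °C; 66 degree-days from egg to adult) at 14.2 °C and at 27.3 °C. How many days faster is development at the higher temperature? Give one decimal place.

At 14.2 °C: 66 / (14.2 − 10.3) = 66 / 3.9 = 16.923 d.
At 27.3 °C: 66 / (27.3 − 10.3) = 66 / 17.0 = 3.882 d.
Difference = |16.923 − 3.882| = 13.041 ≈ 13.0 days.

13.0 days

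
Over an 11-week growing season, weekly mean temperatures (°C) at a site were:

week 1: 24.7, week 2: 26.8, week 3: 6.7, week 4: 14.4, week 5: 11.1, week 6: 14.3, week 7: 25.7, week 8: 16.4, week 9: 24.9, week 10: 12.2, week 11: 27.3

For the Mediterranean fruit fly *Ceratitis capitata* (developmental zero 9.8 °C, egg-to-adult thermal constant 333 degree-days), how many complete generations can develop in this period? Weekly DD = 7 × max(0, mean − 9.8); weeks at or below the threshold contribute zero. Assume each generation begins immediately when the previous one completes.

2 generations

Weekly DD (7 × max(0, T̄ − 9.8)): 104.3, 119.0, 0.0, 32.2, 9.1, 31.5, 111.3, 46.2, 105.7, 16.8, 122.5.
Season total = 698.6 DD.
Complete generations = ⌊698.6 / 333⌋ = 2.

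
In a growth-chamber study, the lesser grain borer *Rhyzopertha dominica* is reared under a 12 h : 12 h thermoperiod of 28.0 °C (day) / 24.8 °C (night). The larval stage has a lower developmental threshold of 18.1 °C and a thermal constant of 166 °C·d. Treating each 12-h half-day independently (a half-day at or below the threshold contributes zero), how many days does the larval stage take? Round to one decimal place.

20.0 days

Day half: max(0, 28.0 − 18.1) × 0.5 = 9.9 × 0.5 = 4.95 DD.
Night half: max(0, 24.8 − 18.1) × 0.5 = 6.7 × 0.5 = 3.35 DD.
Per 24 h: 8.30 DD/day.
Duration = 166 / 8.30 = 20.000 ≈ 20.0 days.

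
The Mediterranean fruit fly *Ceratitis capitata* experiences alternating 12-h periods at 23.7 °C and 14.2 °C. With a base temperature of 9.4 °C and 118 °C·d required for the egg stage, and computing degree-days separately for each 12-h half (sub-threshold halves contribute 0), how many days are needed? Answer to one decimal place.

Day half: max(0, 23.7 − 9.4) × 0.5 = 14.3 × 0.5 = 7.15 DD.
Night half: max(0, 14.2 − 9.4) × 0.5 = 4.8 × 0.5 = 2.40 DD.
Per 24 h: 9.55 DD/day.
Duration = 118 / 9.55 = 12.356 ≈ 12.4 days.

12.4 days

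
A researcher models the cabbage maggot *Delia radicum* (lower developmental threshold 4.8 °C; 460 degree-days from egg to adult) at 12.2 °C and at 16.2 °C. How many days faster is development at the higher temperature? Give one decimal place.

21.8 days

At 12.2 °C: 460 / (12.2 − 4.8) = 460 / 7.4 = 62.162 d.
At 16.2 °C: 460 / (16.2 − 4.8) = 460 / 11.4 = 40.351 d.
Difference = |62.162 − 40.351| = 21.811 ≈ 21.8 days.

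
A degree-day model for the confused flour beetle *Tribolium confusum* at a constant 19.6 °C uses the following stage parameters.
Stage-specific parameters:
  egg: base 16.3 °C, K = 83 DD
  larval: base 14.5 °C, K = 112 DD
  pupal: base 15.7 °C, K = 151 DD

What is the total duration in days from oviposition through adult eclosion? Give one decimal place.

egg: 83 / (19.6 − 16.3) = 83 / 3.3 = 25.152 d.
larval: 112 / (19.6 − 14.5) = 112 / 5.1 = 21.961 d.
pupal: 151 / (19.6 − 15.7) = 151 / 3.9 = 38.718 d.
Sum = 85.830 ≈ 85.8 days.

85.8 days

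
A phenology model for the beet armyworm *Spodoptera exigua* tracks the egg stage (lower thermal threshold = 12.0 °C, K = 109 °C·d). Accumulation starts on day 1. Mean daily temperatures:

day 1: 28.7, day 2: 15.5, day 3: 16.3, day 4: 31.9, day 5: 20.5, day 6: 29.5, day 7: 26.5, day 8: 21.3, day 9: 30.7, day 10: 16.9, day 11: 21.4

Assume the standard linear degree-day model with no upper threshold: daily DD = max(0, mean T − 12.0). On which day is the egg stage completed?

Daily DD above 12.0 °C: 16.7, 3.5, 4.3, 19.9, 8.5, 17.5, 14.5, 9.3, 18.7, 4.9, 9.4.
Cumulative: 16.7, 20.2, 24.5, 44.4, 52.9, 70.4, 84.9, 94.2, 112.9, 117.8, 127.2.
The total first reaches 109 DD on day 9.

day 9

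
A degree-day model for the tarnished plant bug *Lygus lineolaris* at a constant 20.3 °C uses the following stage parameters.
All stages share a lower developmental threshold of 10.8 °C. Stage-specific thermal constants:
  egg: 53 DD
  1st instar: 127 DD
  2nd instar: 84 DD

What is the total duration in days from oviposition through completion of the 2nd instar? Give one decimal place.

27.8 days

Daily accumulation at 20.3 °C = 20.3 − 10.8 = 9.5 DD/day.
Total K = 53 + 127 + 84 = 264 DD.
Total duration = 264 / 9.5 = 27.789 ≈ 27.8 days.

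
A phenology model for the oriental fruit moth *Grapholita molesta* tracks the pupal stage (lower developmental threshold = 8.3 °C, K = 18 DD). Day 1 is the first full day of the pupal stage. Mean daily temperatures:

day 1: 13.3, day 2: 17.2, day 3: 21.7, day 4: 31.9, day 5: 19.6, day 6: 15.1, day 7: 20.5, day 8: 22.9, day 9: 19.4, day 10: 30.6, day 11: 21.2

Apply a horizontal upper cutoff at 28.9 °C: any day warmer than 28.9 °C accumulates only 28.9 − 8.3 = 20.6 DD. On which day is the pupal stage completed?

day 3

Daily DD above 8.3 °C (capped at 20.6): 5.0, 8.9, 13.4, 20.6, 11.3, 6.8, 12.2, 14.6, 11.1, 20.6, 12.9.
Cumulative: 5.0, 13.9, 27.3, 47.9, 59.2, 66.0, 78.2, 92.8, 103.9, 124.5, 137.4.
The total first reaches 18 DD on day 3.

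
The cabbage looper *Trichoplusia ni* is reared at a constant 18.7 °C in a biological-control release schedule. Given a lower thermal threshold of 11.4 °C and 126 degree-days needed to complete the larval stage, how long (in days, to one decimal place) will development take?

17.3 days

Daily accumulation = 18.7 − 11.4 = 7.3 DD/day.
Duration = 126 / 7.3 = 17.260 ≈ 17.3 days.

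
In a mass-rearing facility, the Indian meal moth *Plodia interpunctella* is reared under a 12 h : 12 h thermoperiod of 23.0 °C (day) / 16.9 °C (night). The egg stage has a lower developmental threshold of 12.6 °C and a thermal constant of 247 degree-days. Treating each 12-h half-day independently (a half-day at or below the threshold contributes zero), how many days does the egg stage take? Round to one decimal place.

33.6 days

Day half: max(0, 23.0 − 12.6) × 0.5 = 10.4 × 0.5 = 5.20 DD.
Night half: max(0, 16.9 − 12.6) × 0.5 = 4.3 × 0.5 = 2.15 DD.
Per 24 h: 7.35 DD/day.
Duration = 247 / 7.35 = 33.605 ≈ 33.6 days.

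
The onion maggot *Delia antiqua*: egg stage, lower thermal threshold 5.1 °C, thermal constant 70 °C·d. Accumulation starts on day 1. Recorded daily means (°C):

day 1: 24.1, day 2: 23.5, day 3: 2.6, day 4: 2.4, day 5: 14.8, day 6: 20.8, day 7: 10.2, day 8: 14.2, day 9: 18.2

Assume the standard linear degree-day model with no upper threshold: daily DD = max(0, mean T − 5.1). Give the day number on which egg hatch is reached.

day 8

Daily DD above 5.1 °C: 19.0, 18.4, 0.0, 0.0, 9.7, 15.7, 5.1, 9.1, 13.1.
Cumulative: 19.0, 37.4, 37.4, 37.4, 47.1, 62.8, 67.9, 77.0, 90.1.
The total first reaches 70 DD on day 8.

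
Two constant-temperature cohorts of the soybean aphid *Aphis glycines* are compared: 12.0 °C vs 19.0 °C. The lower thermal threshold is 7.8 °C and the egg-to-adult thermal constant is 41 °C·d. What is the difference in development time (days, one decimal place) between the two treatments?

At 12.0 °C: 41 / (12.0 − 7.8) = 41 / 4.2 = 9.762 d.
At 19.0 °C: 41 / (19.0 − 7.8) = 41 / 11.2 = 3.661 d.
Difference = |9.762 − 3.661| = 6.101 ≈ 6.1 days.

6.1 days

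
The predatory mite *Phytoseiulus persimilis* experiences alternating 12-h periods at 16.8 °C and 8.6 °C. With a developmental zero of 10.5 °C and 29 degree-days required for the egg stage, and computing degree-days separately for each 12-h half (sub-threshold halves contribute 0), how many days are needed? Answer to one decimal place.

9.2 days

Day half: max(0, 16.8 − 10.5) × 0.5 = 6.3 × 0.5 = 3.15 DD.
Night half: max(0, 8.6 − 10.5) × 0.5 = 0.0 × 0.5 = 0.00 DD.
Per 24 h: 3.15 DD/day.
Duration = 29 / 3.15 = 9.206 ≈ 9.2 days.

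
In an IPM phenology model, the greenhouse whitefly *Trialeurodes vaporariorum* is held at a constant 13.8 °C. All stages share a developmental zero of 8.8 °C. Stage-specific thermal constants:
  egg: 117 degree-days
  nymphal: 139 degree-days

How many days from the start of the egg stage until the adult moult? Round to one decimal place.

51.2 days

Daily accumulation at 13.8 °C = 13.8 − 8.8 = 5.0 DD/day.
Total K = 117 + 139 = 256 DD.
Total duration = 256 / 5.0 = 51.200 ≈ 51.2 days.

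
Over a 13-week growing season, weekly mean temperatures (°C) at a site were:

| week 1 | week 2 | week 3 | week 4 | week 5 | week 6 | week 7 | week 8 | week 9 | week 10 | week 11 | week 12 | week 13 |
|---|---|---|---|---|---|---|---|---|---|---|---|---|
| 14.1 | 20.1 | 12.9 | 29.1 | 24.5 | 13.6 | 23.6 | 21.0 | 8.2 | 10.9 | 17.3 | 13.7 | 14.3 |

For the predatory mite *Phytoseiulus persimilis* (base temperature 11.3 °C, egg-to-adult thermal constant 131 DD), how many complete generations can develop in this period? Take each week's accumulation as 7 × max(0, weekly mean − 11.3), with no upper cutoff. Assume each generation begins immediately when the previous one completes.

Weekly DD (7 × max(0, T̄ − 11.3)): 19.6, 61.6, 11.2, 124.6, 92.4, 16.1, 86.1, 67.9, 0.0, 0.0, 42.0, 16.8, 21.0.
Season total = 559.3 DD.
Complete generations = ⌊559.3 / 131⌋ = 4.

4 generations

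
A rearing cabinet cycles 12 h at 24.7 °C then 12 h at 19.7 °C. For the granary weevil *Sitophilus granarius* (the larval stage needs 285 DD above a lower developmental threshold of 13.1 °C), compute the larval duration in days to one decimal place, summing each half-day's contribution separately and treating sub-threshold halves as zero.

Day half: max(0, 24.7 − 13.1) × 0.5 = 11.6 × 0.5 = 5.80 DD.
Night half: max(0, 19.7 − 13.1) × 0.5 = 6.6 × 0.5 = 3.30 DD.
Per 24 h: 9.10 DD/day.
Duration = 285 / 9.10 = 31.319 ≈ 31.3 days.

31.3 days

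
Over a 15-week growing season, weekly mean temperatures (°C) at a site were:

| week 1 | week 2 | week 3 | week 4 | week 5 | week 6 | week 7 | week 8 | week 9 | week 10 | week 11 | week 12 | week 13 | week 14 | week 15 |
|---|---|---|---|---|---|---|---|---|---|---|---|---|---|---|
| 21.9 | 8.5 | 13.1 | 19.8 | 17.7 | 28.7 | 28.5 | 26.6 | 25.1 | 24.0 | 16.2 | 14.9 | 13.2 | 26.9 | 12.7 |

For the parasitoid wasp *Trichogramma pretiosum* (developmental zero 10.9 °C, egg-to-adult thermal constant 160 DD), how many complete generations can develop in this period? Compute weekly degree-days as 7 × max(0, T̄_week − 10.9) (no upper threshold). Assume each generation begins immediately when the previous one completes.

5 generations

Weekly DD (7 × max(0, T̄ − 10.9)): 77.0, 0.0, 15.4, 62.3, 47.6, 124.6, 123.2, 109.9, 99.4, 91.7, 37.1, 28.0, 16.1, 112.0, 12.6.
Season total = 956.9 DD.
Complete generations = ⌊956.9 / 160⌋ = 5.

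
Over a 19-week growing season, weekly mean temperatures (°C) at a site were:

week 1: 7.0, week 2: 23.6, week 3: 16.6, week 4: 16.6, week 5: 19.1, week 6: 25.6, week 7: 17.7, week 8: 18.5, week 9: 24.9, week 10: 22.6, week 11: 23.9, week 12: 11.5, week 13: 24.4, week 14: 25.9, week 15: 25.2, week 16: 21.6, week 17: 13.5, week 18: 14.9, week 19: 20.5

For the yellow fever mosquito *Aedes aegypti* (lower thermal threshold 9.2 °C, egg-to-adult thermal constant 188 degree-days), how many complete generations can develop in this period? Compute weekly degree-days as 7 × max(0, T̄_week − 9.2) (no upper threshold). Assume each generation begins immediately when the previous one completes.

Weekly DD (7 × max(0, T̄ − 9.2)): 0.0, 100.8, 51.8, 51.8, 69.3, 114.8, 59.5, 65.1, 109.9, 93.8, 102.9, 16.1, 106.4, 116.9, 112.0, 86.8, 30.1, 39.9, 79.1.
Season total = 1407.0 DD.
Complete generations = ⌊1407.0 / 188⌋ = 7.

7 generations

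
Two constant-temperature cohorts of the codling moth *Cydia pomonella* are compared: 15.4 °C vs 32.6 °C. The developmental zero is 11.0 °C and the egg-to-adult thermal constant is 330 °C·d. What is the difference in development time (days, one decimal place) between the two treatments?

At 15.4 °C: 330 / (15.4 − 11.0) = 330 / 4.4 = 75.000 d.
At 32.6 °C: 330 / (32.6 − 11.0) = 330 / 21.6 = 15.278 d.
Difference = |75.000 − 15.278| = 59.722 ≈ 59.7 days.

59.7 days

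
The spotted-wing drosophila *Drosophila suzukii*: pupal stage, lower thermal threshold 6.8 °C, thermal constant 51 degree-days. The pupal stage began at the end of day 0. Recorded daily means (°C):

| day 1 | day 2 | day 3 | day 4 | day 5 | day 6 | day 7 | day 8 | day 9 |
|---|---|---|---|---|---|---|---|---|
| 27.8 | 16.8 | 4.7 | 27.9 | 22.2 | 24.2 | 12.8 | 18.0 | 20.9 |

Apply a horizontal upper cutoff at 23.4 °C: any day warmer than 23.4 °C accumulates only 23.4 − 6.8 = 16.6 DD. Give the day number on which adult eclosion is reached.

Daily DD above 6.8 °C (capped at 16.6): 16.6, 10.0, 0.0, 16.6, 15.4, 16.6, 6.0, 11.2, 14.1.
Cumulative: 16.6, 26.6, 26.6, 43.2, 58.6, 75.2, 81.2, 92.4, 106.5.
The total first reaches 51 DD on day 5.

day 5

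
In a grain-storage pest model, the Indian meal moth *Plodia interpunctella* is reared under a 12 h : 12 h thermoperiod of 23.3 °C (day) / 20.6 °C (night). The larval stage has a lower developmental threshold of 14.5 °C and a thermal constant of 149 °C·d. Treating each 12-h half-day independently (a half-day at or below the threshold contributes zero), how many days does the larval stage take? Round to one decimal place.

20.0 days

Day half: max(0, 23.3 − 14.5) × 0.5 = 8.8 × 0.5 = 4.40 DD.
Night half: max(0, 20.6 − 14.5) × 0.5 = 6.1 × 0.5 = 3.05 DD.
Per 24 h: 7.45 DD/day.
Duration = 149 / 7.45 = 20.000 ≈ 20.0 days.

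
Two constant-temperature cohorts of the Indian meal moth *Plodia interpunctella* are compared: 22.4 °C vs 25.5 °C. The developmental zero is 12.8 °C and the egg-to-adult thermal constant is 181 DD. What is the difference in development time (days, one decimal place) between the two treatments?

At 22.4 °C: 181 / (22.4 − 12.8) = 181 / 9.6 = 18.854 d.
At 25.5 °C: 181 / (25.5 − 12.8) = 181 / 12.7 = 14.252 d.
Difference = |18.854 − 14.252| = 4.602 ≈ 4.6 days.

4.6 days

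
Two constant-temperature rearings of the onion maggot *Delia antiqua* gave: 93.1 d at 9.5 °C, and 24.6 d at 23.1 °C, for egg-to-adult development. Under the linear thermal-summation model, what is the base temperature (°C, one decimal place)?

4.6 °C

Equal thermal constants: D₁(T₁ − T_b) = D₂(T₂ − T_b).
93.1·(9.5 − T_b) = 24.6·(23.1 − T_b)
T_b = (93.1·9.5 − 24.6·23.1) / (93.1 − 24.6) = 316.19 / 68.5 = 4.616 °C ≈ 4.6 °C.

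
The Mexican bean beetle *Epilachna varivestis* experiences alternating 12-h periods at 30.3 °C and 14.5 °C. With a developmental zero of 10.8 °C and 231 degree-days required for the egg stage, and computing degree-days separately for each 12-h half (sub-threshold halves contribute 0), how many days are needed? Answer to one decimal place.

Day half: max(0, 30.3 − 10.8) × 0.5 = 19.5 × 0.5 = 9.75 DD.
Night half: max(0, 14.5 − 10.8) × 0.5 = 3.7 × 0.5 = 1.85 DD.
Per 24 h: 11.60 DD/day.
Duration = 231 / 11.60 = 19.914 ≈ 19.9 days.

19.9 days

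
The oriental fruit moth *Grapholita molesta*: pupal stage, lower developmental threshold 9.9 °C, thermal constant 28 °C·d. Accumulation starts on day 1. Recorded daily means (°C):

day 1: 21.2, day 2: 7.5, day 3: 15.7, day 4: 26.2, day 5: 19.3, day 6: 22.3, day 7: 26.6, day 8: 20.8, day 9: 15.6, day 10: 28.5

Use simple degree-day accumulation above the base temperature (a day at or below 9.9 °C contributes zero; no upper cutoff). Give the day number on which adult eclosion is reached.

Daily DD above 9.9 °C: 11.3, 0.0, 5.8, 16.3, 9.4, 12.4, 16.7, 10.9, 5.7, 18.6.
Cumulative: 11.3, 11.3, 17.1, 33.4, 42.8, 55.2, 71.9, 82.8, 88.5, 107.1.
The total first reaches 28 DD on day 4.

day 4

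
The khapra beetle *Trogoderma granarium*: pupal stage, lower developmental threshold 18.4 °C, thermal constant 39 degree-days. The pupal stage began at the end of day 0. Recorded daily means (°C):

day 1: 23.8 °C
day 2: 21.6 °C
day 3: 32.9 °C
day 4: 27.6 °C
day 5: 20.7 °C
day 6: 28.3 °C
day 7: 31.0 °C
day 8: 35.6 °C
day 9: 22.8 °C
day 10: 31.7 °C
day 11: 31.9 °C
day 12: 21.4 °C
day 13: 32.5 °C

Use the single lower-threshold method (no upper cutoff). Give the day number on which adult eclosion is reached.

Daily DD above 18.4 °C: 5.4, 3.2, 14.5, 9.2, 2.3, 9.9, 12.6, 17.2, 4.4, 13.3, 13.5, 3.0, 14.1.
Cumulative: 5.4, 8.6, 23.1, 32.3, 34.6, 44.5, 57.1, 74.3, 78.7, 92.0, 105.5, 108.5, 122.6.
The total first reaches 39 DD on day 6.

day 6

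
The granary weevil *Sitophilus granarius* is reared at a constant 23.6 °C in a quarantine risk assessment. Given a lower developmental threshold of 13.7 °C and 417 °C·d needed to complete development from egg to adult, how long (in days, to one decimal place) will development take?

Daily accumulation = 23.6 − 13.7 = 9.9 DD/day.
Duration = 417 / 9.9 = 42.121 ≈ 42.1 days.

42.1 days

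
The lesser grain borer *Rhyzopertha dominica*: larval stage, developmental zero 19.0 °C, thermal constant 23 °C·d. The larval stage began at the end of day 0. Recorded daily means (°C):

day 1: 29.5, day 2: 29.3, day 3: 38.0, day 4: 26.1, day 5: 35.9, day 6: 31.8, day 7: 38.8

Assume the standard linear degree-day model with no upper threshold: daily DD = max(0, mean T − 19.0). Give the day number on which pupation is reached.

Daily DD above 19.0 °C: 10.5, 10.3, 19.0, 7.1, 16.9, 12.8, 19.8.
Cumulative: 10.5, 20.8, 39.8, 46.9, 63.8, 76.6, 96.4.
The total first reaches 23 DD on day 3.

day 3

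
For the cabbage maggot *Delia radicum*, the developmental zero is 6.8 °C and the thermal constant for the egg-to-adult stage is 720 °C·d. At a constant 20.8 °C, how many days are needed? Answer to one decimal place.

Daily accumulation = 20.8 − 6.8 = 14.0 DD/day.
Duration = 720 / 14.0 = 51.429 ≈ 51.4 days.

51.4 days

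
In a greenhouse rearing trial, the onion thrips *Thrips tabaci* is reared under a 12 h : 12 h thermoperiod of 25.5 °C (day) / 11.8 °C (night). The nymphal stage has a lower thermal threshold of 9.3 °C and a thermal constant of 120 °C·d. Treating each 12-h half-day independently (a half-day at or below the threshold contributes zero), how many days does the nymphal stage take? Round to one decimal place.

12.8 days

Day half: max(0, 25.5 − 9.3) × 0.5 = 16.2 × 0.5 = 8.10 DD.
Night half: max(0, 11.8 − 9.3) × 0.5 = 2.5 × 0.5 = 1.25 DD.
Per 24 h: 9.35 DD/day.
Duration = 120 / 9.35 = 12.834 ≈ 12.8 days.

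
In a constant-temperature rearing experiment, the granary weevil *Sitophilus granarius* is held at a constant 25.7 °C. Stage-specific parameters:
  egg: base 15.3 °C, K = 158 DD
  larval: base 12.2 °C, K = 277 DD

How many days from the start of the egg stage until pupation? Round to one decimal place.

egg: 158 / (25.7 − 15.3) = 158 / 10.4 = 15.192 d.
larval: 277 / (25.7 − 12.2) = 277 / 13.5 = 20.519 d.
Sum = 35.711 ≈ 35.7 days.

35.7 days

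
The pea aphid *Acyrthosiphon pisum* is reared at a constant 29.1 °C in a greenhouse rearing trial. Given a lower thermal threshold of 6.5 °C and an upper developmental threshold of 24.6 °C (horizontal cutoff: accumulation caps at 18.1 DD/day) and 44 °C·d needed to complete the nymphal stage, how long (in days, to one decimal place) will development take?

2.4 days

Temperature 29.1 °C exceeds the upper threshold, so daily accumulation caps at 24.6 − 6.5 = 18.1 DD/day.
Duration = 44 / 18.1 = 2.431 ≈ 2.4 days.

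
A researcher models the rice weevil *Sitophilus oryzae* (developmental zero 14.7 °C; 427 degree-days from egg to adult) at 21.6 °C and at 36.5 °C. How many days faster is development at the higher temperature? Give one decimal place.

At 21.6 °C: 427 / (21.6 − 14.7) = 427 / 6.9 = 61.884 d.
At 36.5 °C: 427 / (36.5 − 14.7) = 427 / 21.8 = 19.587 d.
Difference = |61.884 − 19.587| = 42.297 ≈ 42.3 days.

42.3 days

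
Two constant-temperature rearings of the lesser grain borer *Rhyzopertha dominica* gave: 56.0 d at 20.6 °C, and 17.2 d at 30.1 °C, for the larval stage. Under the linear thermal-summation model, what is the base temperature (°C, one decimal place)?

Equal thermal constants: D₁(T₁ − T_b) = D₂(T₂ − T_b).
56.0·(20.6 − T_b) = 17.2·(30.1 − T_b)
T_b = (56.0·20.6 − 17.2·30.1) / (56.0 − 17.2) = 635.88 / 38.8 = 16.389 °C ≈ 16.4 °C.

16.4 °C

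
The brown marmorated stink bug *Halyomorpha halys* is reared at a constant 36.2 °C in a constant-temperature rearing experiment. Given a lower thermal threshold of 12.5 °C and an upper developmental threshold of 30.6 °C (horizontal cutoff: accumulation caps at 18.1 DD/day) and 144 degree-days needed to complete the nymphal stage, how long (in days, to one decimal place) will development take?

8.0 days

Temperature 36.2 °C exceeds the upper threshold, so daily accumulation caps at 30.6 − 12.5 = 18.1 DD/day.
Duration = 144 / 18.1 = 7.956 ≈ 8.0 days.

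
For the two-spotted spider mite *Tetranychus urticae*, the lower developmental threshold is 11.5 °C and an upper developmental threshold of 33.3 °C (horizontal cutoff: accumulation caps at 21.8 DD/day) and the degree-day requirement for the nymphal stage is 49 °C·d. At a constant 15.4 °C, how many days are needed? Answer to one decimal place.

Daily accumulation = 15.4 − 11.5 = 3.9 DD/day.
Duration = 49 / 3.9 = 12.564 ≈ 12.6 days.

12.6 days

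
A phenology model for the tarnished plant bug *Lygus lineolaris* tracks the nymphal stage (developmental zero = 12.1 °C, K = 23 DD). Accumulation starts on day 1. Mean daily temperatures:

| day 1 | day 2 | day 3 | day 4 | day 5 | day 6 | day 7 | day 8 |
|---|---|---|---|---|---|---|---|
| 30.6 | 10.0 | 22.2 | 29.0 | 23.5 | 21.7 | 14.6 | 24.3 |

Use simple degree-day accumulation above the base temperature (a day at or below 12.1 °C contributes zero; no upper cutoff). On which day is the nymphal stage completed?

Daily DD above 12.1 °C: 18.5, 0.0, 10.1, 16.9, 11.4, 9.6, 2.5, 12.2.
Cumulative: 18.5, 18.5, 28.6, 45.5, 56.9, 66.5, 69.0, 81.2.
The total first reaches 23 DD on day 3.

day 3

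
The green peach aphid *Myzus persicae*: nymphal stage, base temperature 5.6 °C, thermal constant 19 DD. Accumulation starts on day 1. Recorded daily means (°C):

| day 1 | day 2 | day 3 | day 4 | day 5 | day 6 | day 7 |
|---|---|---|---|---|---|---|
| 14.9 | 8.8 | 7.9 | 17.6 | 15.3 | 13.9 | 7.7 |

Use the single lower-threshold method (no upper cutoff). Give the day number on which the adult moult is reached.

Daily DD above 5.6 °C: 9.3, 3.2, 2.3, 12.0, 9.7, 8.3, 2.1.
Cumulative: 9.3, 12.5, 14.8, 26.8, 36.5, 44.8, 46.9.
The total first reaches 19 DD on day 4.

day 4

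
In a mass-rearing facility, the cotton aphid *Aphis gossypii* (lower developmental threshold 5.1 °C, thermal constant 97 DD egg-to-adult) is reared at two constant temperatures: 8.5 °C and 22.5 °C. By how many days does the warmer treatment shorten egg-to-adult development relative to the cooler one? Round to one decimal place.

At 8.5 °C: 97 / (8.5 − 5.1) = 97 / 3.4 = 28.529 d.
At 22.5 °C: 97 / (22.5 − 5.1) = 97 / 17.4 = 5.575 d.
Difference = |28.529 − 5.575| = 22.955 ≈ 23.0 days.

23.0 days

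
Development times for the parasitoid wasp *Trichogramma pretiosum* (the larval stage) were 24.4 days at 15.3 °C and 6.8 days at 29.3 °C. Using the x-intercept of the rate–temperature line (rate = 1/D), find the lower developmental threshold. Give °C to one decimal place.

9.9 °C

Linear rate model ⇒ the product D·(T − T_b) is constant across temperatures.
24.4·(15.3 − T_b) = 6.8·(29.3 − T_b)
T_b = (24.4·15.3 − 6.8·29.3) / (24.4 − 6.8) = 174.08 / 17.6 = 9.891 °C ≈ 9.9 °C.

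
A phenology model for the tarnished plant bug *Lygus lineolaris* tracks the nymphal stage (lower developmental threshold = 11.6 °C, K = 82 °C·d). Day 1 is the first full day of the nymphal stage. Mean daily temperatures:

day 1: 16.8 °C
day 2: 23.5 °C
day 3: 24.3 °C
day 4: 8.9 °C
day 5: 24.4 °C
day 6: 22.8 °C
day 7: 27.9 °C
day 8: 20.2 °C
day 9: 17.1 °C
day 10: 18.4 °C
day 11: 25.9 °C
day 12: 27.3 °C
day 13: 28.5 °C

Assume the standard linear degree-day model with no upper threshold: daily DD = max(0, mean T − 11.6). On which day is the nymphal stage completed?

day 9

Daily DD above 11.6 °C: 5.2, 11.9, 12.7, 0.0, 12.8, 11.2, 16.3, 8.6, 5.5, 6.8, 14.3, 15.7, 16.9.
Cumulative: 5.2, 17.1, 29.8, 29.8, 42.6, 53.8, 70.1, 78.7, 84.2, 91.0, 105.3, 121.0, 137.9.
The total first reaches 82 DD on day 9.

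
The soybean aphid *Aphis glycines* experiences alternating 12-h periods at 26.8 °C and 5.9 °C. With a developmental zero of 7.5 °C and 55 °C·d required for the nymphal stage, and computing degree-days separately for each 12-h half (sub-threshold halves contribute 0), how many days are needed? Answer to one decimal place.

5.7 days

Day half: max(0, 26.8 − 7.5) × 0.5 = 19.3 × 0.5 = 9.65 DD.
Night half: max(0, 5.9 − 7.5) × 0.5 = 0.0 × 0.5 = 0.00 DD.
Per 24 h: 9.65 DD/day.
Duration = 55 / 9.65 = 5.699 ≈ 5.7 days.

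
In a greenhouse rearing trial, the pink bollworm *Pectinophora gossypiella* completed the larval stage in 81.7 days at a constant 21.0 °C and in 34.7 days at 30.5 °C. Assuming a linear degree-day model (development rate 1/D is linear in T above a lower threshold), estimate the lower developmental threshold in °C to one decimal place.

14.0 °C

Under the model K = D·(T − T_b), so D₁·(T₁ − T_b) = D₂·(T₂ − T_b).
81.7·(21.0 − T_b) = 34.7·(30.5 − T_b)
T_b = (81.7·21.0 − 34.7·30.5) / (81.7 − 34.7) = 657.35 / 47.0 = 13.986 °C ≈ 14.0 °C.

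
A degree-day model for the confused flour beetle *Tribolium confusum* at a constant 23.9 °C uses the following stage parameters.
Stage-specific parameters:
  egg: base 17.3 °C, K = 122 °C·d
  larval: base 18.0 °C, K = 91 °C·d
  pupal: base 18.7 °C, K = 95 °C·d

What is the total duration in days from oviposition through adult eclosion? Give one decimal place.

egg: 122 / (23.9 − 17.3) = 122 / 6.6 = 18.485 d.
larval: 91 / (23.9 − 18.0) = 91 / 5.9 = 15.424 d.
pupal: 95 / (23.9 − 18.7) = 95 / 5.2 = 18.269 d.
Sum = 52.178 ≈ 52.2 days.

52.2 days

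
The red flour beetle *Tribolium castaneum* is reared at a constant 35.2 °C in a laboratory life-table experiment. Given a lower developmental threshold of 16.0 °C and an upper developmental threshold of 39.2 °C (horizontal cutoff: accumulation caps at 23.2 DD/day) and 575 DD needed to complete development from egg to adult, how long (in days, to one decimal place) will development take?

29.9 days

Daily accumulation = 35.2 − 16.0 = 19.2 DD/day.
Duration = 575 / 19.2 = 29.948 ≈ 29.9 days.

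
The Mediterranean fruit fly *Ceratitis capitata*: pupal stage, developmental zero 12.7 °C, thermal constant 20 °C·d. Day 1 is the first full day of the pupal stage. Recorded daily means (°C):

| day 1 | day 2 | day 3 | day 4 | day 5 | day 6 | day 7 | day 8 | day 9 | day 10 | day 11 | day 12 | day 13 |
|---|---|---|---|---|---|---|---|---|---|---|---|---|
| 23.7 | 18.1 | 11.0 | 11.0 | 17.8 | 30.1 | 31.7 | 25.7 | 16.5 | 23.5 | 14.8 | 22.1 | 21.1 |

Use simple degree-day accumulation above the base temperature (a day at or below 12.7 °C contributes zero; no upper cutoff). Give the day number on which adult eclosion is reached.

day 5

Daily DD above 12.7 °C: 11.0, 5.4, 0.0, 0.0, 5.1, 17.4, 19.0, 13.0, 3.8, 10.8, 2.1, 9.4, 8.4.
Cumulative: 11.0, 16.4, 16.4, 16.4, 21.5, 38.9, 57.9, 70.9, 74.7, 85.5, 87.6, 97.0, 105.4.
The total first reaches 20 DD on day 5.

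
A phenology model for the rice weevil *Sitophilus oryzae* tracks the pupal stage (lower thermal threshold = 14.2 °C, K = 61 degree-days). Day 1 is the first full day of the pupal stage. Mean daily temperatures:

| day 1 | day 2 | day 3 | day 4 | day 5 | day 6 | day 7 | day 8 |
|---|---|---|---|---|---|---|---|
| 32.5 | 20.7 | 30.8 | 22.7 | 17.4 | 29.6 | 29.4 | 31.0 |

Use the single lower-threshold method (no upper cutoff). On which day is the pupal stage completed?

day 6

Daily DD above 14.2 °C: 18.3, 6.5, 16.6, 8.5, 3.2, 15.4, 15.2, 16.8.
Cumulative: 18.3, 24.8, 41.4, 49.9, 53.1, 68.5, 83.7, 100.5.
The total first reaches 61 DD on day 6.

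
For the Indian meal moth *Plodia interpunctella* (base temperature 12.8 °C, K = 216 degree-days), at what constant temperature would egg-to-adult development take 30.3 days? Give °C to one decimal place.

Required daily accumulation = 216 / 30.3 = 7.129 DD/day.
T = T_base + 7.129 = 12.8 + 7.129 = 19.929 ≈ 19.9 °C.

19.9 °C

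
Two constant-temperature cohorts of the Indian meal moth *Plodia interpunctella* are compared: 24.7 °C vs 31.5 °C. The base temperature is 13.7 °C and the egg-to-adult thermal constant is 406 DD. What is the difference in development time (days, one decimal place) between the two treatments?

At 24.7 °C: 406 / (24.7 − 13.7) = 406 / 11.0 = 36.909 d.
At 31.5 °C: 406 / (31.5 − 13.7) = 406 / 17.8 = 22.809 d.
Difference = |36.909 − 22.809| = 14.100 ≈ 14.1 days.

14.1 days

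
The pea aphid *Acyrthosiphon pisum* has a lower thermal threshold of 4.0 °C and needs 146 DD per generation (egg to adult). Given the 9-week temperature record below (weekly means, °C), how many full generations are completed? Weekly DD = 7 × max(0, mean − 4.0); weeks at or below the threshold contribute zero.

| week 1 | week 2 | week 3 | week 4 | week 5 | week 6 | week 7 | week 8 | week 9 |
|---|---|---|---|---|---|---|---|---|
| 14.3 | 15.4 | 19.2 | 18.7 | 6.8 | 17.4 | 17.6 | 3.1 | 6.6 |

4 generations

Weekly DD (7 × max(0, T̄ − 4.0)): 72.1, 79.8, 106.4, 102.9, 19.6, 93.8, 95.2, 0.0, 18.2.
Season total = 588.0 DD.
Complete generations = ⌊588.0 / 146⌋ = 4.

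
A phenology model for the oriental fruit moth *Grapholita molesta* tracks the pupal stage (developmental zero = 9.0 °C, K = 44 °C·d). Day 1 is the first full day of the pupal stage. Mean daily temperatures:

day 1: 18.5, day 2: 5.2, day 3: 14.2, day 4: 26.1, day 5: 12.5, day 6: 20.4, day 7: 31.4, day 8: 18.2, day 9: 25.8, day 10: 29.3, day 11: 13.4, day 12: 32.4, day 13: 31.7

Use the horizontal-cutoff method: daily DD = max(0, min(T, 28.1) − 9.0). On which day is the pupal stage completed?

Daily DD above 9.0 °C (capped at 19.1): 9.5, 0.0, 5.2, 17.1, 3.5, 11.4, 19.1, 9.2, 16.8, 19.1, 4.4, 19.1, 19.1.
Cumulative: 9.5, 9.5, 14.7, 31.8, 35.3, 46.7, 65.8, 75.0, 91.8, 110.9, 115.3, 134.4, 153.5.
The total first reaches 44 DD on day 6.

day 6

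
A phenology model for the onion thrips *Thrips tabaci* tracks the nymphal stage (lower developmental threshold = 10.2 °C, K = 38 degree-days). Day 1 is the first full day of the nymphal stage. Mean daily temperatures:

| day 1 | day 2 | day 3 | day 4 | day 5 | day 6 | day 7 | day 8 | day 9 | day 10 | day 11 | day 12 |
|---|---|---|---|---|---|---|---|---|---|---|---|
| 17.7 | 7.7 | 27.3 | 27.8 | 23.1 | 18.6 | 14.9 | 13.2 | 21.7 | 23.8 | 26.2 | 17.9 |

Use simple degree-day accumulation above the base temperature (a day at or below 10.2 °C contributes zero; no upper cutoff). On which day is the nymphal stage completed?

Daily DD above 10.2 °C: 7.5, 0.0, 17.1, 17.6, 12.9, 8.4, 4.7, 3.0, 11.5, 13.6, 16.0, 7.7.
Cumulative: 7.5, 7.5, 24.6, 42.2, 55.1, 63.5, 68.2, 71.2, 82.7, 96.3, 112.3, 120.0.
The total first reaches 38 DD on day 4.

day 4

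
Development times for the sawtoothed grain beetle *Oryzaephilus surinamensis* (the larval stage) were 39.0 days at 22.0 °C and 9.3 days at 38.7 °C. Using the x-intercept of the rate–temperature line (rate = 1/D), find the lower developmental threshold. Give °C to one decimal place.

16.8 °C

Linear rate model ⇒ the product D·(T − T_b) is constant across temperatures.
39.0·(22.0 − T_b) = 9.3·(38.7 − T_b)
T_b = (39.0·22.0 − 9.3·38.7) / (39.0 − 9.3) = 498.09 / 29.7 = 16.771 °C ≈ 16.8 °C.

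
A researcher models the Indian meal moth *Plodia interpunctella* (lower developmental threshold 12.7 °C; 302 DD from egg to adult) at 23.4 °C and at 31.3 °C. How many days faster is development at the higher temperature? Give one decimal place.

12.0 days

At 23.4 °C: 302 / (23.4 − 12.7) = 302 / 10.7 = 28.224 d.
At 31.3 °C: 302 / (31.3 − 12.7) = 302 / 18.6 = 16.237 d.
Difference = |28.224 − 16.237| = 11.988 ≈ 12.0 days.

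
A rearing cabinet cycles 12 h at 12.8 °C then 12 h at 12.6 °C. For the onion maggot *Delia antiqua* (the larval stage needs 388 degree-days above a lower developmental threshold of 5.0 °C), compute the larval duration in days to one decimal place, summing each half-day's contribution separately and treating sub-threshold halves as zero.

Day half: max(0, 12.8 − 5.0) × 0.5 = 7.8 × 0.5 = 3.90 DD.
Night half: max(0, 12.6 − 5.0) × 0.5 = 7.6 × 0.5 = 3.80 DD.
Per 24 h: 7.70 DD/day.
Duration = 388 / 7.70 = 50.390 ≈ 50.4 days.

50.4 days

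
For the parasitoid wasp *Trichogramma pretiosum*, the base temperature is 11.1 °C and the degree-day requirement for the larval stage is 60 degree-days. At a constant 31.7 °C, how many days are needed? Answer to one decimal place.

Daily accumulation = 31.7 − 11.1 = 20.6 DD/day.
Duration = 60 / 20.6 = 2.913 ≈ 2.9 days.

2.9 days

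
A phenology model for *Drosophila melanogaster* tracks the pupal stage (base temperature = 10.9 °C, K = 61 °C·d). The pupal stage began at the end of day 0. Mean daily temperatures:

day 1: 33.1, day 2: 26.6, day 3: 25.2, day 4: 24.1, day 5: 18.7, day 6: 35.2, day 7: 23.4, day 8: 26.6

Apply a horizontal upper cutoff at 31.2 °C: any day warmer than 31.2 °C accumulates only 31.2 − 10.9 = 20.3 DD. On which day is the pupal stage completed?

Daily DD above 10.9 °C (capped at 20.3): 20.3, 15.7, 14.3, 13.2, 7.8, 20.3, 12.5, 15.7.
Cumulative: 20.3, 36.0, 50.3, 63.5, 71.3, 91.6, 104.1, 119.8.
The total first reaches 61 DD on day 4.

day 4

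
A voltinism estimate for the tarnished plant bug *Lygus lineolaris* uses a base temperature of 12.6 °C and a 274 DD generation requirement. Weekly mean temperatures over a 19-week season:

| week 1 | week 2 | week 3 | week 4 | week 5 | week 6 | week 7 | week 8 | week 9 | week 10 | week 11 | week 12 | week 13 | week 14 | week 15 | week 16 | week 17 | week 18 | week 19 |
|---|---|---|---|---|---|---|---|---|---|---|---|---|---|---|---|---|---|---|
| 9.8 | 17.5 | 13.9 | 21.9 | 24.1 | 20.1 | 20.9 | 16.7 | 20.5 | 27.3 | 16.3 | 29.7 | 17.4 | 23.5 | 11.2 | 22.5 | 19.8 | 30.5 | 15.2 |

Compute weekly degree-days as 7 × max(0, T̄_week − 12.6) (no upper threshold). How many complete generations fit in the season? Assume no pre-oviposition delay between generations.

3 generations

Weekly DD (7 × max(0, T̄ − 12.6)): 0.0, 34.3, 9.1, 65.1, 80.5, 52.5, 58.1, 28.7, 55.3, 102.9, 25.9, 119.7, 33.6, 76.3, 0.0, 69.3, 50.4, 125.3, 18.2.
Season total = 1005.2 DD.
Complete generations = ⌊1005.2 / 274⌋ = 3.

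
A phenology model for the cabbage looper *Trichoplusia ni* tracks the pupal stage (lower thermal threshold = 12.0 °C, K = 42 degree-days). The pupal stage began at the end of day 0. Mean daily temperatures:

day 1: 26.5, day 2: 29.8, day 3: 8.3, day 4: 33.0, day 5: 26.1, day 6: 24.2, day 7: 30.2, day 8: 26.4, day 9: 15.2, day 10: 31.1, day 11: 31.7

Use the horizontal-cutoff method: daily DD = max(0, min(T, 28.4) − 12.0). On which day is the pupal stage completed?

Daily DD above 12.0 °C (capped at 16.4): 14.5, 16.4, 0.0, 16.4, 14.1, 12.2, 16.4, 14.4, 3.2, 16.4, 16.4.
Cumulative: 14.5, 30.9, 30.9, 47.3, 61.4, 73.6, 90.0, 104.4, 107.6, 124.0, 140.4.
The total first reaches 42 DD on day 4.

day 4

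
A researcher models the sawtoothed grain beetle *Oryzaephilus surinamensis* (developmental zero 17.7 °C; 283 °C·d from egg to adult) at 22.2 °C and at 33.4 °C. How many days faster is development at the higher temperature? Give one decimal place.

At 22.2 °C: 283 / (22.2 − 17.7) = 283 / 4.5 = 62.889 d.
At 33.4 °C: 283 / (33.4 − 17.7) = 283 / 15.7 = 18.025 d.
Difference = |62.889 − 18.025| = 44.863 ≈ 44.9 days.

44.9 days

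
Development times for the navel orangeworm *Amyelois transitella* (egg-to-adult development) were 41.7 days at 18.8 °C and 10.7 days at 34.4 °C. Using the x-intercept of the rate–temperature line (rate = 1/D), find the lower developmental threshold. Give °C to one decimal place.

13.4 °C

Linear rate model ⇒ the product D·(T − T_b) is constant across temperatures.
41.7·(18.8 − T_b) = 10.7·(34.4 − T_b)
T_b = (41.7·18.8 − 10.7·34.4) / (41.7 − 10.7) = 415.88 / 31.0 = 13.415 °C ≈ 13.4 °C.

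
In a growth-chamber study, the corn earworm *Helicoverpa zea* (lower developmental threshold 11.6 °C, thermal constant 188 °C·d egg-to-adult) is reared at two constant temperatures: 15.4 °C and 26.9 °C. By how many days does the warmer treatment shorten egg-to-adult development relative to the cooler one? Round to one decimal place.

At 15.4 °C: 188 / (15.4 − 11.6) = 188 / 3.8 = 49.474 d.
At 26.9 °C: 188 / (26.9 − 11.6) = 188 / 15.3 = 12.288 d.
Difference = |49.474 − 12.288| = 37.186 ≈ 37.2 days.

37.2 days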